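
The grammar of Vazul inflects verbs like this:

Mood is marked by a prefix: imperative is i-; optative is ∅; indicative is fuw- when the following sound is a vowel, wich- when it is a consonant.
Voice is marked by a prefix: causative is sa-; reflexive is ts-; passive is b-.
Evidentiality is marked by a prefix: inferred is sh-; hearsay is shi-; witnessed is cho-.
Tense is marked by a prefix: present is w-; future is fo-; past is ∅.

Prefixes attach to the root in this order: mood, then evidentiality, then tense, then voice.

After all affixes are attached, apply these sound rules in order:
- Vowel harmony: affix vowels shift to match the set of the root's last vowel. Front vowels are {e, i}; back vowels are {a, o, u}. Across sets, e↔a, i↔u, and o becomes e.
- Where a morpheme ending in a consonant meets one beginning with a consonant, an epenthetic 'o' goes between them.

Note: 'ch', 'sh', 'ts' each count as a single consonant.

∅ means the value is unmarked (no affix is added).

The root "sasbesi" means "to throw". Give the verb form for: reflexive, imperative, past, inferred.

Attach mood imperative i- → isasbesi.
Attach evidentiality inferred sh- → shisasbesi.
tense = past: zero marking, form stays shisasbesi.
Attach voice reflexive ts- → tsshisasbesi.
Vowel harmony: no change.
Apply epenthesis: tsshisasbesi → tsoshisasbesi.

tsoshisasbesi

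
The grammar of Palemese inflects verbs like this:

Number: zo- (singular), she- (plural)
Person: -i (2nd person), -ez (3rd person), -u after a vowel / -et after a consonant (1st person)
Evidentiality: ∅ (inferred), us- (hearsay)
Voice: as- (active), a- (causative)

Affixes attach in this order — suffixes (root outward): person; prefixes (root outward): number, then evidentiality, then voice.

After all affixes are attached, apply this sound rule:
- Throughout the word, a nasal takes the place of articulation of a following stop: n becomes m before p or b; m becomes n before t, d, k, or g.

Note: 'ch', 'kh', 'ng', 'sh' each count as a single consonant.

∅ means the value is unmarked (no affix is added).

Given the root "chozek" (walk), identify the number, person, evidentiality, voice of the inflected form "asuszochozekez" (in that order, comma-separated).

singular, 3rd person, hearsay, active

Segment: as-us-zo-chozek-ez.
number: zo- → singular.
person: -ez → 3rd person.
evidentiality: us- → hearsay.
voice: as- → active.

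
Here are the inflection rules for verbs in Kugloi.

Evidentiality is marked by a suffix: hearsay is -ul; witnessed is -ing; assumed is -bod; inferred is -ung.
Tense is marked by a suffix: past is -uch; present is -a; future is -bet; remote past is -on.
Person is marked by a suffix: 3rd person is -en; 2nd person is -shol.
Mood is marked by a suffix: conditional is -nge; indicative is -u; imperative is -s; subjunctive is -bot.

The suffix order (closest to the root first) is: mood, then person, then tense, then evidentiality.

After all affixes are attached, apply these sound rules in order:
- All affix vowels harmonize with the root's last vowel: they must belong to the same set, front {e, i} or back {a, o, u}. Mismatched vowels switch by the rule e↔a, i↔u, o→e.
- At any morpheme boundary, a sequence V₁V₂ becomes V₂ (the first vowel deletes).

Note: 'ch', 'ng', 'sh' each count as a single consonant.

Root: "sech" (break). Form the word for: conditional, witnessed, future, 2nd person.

sechngeshelbeting

Attach mood conditional -nge → sechnge.
Attach person 2nd person -shol → sechngeshol.
Attach tense future -bet → sechngesholbet.
Attach evidentiality witnessed -ing → sechngesholbeting.
Apply vowel harmony: sechngesholbeting → sechngeshelbeting.
Vowel deletion: no change.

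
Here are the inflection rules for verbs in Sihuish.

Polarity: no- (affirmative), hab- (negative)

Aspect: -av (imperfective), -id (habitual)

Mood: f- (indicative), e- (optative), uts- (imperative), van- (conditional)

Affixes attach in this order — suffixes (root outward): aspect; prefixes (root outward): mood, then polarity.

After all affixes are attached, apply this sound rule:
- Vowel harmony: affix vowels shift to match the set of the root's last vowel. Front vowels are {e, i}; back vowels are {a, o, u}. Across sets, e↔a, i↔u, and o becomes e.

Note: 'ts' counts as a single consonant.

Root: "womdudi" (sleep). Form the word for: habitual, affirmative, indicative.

nefwomdudiid

Attach aspect habitual -id → womdudiid.
Attach mood indicative f- → fwomdudiid.
Attach polarity affirmative no- → nofwomdudiid.
Apply vowel harmony: nofwomdudiid → nefwomdudiid.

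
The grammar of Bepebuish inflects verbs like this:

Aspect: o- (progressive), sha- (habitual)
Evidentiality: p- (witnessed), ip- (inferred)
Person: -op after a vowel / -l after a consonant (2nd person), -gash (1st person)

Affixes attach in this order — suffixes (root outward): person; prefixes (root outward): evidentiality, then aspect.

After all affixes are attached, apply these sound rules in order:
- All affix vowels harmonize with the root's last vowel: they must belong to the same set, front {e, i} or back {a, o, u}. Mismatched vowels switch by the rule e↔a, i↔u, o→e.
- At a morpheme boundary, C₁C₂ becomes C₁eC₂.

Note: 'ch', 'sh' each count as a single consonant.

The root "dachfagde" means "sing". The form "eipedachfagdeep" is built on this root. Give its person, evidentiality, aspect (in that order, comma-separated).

2nd person, inferred, progressive

Segment: o-ip-dachfagde-op.
person: -op/l → 2nd person.
evidentiality: ip- → inferred.
aspect: o- → progressive.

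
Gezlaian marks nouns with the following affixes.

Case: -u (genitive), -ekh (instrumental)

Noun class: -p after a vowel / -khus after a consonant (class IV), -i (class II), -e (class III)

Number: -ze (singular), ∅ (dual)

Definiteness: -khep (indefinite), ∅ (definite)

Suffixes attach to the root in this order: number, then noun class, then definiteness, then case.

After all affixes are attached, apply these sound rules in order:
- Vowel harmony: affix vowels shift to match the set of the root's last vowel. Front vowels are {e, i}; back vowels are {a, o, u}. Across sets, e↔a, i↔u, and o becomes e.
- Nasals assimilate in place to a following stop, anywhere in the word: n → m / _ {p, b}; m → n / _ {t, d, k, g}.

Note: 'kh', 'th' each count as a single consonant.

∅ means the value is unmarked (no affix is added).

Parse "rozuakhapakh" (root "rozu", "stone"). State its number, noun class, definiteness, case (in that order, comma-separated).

dual, class III, indefinite, instrumental

Segment: rozu-e-khep-ekh.
number: ∅ → dual.
noun class: -e → class III.
definiteness: -khep → indefinite.
case: -ekh → instrumental.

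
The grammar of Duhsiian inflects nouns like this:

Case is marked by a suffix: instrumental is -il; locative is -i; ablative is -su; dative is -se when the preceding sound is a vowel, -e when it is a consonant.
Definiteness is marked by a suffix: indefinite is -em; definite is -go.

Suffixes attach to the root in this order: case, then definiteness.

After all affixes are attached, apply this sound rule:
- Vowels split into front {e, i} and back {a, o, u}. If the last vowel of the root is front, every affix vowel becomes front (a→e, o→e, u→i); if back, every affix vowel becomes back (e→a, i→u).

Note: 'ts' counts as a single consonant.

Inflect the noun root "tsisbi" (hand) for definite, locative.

Attach case locative -i → tsisbii.
Attach definiteness definite -go → tsisbiigo.
Apply vowel harmony: tsisbiigo → tsisbiige.

tsisbiige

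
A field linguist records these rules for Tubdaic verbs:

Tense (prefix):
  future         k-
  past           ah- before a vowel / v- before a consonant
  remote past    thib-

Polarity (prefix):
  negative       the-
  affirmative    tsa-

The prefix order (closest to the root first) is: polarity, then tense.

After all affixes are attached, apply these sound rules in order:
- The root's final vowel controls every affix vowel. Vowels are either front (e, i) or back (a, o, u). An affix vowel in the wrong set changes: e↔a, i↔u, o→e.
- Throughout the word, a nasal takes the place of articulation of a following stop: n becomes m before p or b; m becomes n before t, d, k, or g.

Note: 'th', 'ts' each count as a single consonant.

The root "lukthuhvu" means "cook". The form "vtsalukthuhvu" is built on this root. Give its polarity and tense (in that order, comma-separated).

affirmative, past

Segment: v-tsa-lukthuhvu.
polarity: tsa- → affirmative.
tense: ah/v- → past.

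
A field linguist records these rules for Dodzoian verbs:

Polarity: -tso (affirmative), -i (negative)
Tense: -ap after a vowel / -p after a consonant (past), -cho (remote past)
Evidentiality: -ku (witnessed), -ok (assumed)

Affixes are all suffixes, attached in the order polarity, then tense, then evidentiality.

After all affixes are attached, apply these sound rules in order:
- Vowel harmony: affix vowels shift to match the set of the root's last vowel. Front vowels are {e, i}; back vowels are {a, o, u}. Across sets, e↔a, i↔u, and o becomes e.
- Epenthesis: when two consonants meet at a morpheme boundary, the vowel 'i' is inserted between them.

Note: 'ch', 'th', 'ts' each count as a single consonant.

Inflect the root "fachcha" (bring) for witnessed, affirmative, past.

Attach polarity affirmative -tso → fachchatso.
Attach tense past -ap (after vowel 'o') → fachchatsoap.
Attach evidentiality witnessed -ku → fachchatsoapku.
Vowel harmony: no change.
Apply epenthesis: fachchatsoapku → fachchatsoapiku.

fachchatsoapiku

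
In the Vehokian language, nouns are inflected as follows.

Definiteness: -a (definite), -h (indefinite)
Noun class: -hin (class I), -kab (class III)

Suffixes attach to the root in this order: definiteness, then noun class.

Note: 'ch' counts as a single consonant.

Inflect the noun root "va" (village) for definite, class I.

Attach definiteness definite -a → vaa.
Attach noun class class I -hin → vaahin.

vaahin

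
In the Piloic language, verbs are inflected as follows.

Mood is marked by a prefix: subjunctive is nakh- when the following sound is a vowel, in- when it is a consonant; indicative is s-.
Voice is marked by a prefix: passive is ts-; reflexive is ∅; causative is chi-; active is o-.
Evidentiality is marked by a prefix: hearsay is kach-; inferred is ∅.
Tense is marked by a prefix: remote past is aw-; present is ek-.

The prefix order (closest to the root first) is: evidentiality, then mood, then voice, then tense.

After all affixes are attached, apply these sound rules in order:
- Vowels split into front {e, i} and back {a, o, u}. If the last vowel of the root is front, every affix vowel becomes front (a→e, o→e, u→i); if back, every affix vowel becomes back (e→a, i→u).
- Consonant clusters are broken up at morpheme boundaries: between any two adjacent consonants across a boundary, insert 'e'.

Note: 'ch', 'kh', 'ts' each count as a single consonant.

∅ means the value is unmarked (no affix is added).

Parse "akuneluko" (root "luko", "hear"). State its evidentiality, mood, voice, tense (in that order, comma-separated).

inferred, subjunctive, reflexive, present

Segment: ek-in-luko.
evidentiality: ∅ → inferred.
mood: nakh/in- → subjunctive.
voice: ∅ → reflexive.
tense: ek- → present.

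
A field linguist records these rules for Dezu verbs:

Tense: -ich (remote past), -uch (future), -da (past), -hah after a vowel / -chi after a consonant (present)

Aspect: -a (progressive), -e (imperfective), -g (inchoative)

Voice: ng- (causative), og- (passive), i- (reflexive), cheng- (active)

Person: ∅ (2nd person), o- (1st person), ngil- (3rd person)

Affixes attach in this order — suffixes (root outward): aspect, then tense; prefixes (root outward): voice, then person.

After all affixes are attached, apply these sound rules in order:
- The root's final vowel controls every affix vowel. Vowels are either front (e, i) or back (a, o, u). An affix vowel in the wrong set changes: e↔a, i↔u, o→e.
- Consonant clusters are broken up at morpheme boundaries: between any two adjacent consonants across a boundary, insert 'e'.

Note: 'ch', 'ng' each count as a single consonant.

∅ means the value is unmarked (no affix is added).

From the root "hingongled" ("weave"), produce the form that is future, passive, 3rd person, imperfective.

Attach aspect imperfective -e → hingonglede.
Attach voice passive og- → oghingonglede.
Attach tense future -uch → oghingongledeuch.
Attach person 3rd person ngil- → ngiloghingongledeuch.
Apply vowel harmony: ngiloghingongledeuch → ngileghingongledeich.
Apply epenthesis: ngileghingongledeich → ngilegehingongledeich.

ngilegehingongledeich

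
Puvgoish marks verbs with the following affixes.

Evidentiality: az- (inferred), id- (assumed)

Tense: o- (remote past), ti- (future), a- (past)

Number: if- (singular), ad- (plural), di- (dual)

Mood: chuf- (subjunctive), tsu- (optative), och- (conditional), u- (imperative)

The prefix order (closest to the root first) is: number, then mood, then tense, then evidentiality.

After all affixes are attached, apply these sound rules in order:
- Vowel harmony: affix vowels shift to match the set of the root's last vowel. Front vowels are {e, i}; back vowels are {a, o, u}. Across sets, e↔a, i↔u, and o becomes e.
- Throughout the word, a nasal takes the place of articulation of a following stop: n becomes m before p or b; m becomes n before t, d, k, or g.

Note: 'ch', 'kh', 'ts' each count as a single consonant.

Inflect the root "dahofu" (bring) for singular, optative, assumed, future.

udtutsuufdahofu

Attach number singular if- → ifdahofu.
Attach mood optative tsu- → tsuifdahofu.
Attach tense future ti- → titsuifdahofu.
Attach evidentiality assumed id- → idtitsuifdahofu.
Apply vowel harmony: idtitsuifdahofu → udtutsuufdahofu.
Nasal assimilation: no change.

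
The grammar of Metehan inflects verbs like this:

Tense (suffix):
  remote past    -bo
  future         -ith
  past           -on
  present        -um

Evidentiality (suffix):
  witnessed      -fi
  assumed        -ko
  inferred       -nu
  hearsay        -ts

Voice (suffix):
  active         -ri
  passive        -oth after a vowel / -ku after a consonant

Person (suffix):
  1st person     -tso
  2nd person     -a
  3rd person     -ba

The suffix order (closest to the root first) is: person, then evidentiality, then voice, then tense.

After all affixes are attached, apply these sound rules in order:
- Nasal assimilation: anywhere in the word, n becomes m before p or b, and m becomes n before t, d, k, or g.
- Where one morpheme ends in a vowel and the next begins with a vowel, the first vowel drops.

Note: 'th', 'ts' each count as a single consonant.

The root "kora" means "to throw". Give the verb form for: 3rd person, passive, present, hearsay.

korabatskum

Attach person 3rd person -ba → koraba.
Attach evidentiality hearsay -ts → korabats.
Attach voice passive -ku (after consonant 'ts') → korabatsku.
Attach tense present -um → korabatskuum.
Nasal assimilation: no change.
Apply vowel deletion: korabatskuum → korabatskum.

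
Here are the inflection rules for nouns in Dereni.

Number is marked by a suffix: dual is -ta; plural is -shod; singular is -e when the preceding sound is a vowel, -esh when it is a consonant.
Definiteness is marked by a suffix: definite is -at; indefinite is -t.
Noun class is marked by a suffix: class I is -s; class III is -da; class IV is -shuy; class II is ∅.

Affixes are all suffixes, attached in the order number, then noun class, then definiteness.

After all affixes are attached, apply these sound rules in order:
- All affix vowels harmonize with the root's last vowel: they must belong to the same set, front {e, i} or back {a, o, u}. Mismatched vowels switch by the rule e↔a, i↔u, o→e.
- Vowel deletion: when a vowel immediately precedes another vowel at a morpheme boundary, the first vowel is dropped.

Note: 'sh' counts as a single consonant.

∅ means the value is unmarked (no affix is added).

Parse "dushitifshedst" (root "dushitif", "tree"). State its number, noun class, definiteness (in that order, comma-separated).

Segment: dushitif-shod-s-t.
number: -shod → plural.
noun class: -s → class I.
definiteness: -t → indefinite.

plural, class I, indefinite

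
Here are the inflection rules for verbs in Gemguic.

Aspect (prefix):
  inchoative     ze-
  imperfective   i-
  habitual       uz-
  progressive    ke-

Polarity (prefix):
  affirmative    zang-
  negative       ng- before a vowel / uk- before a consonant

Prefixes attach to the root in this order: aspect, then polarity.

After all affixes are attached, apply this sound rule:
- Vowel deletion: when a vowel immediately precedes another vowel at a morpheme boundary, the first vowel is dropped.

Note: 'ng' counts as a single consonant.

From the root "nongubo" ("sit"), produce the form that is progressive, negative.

Attach aspect progressive ke- → kenongubo.
Attach polarity negative uk- (before consonant 'k') → ukkenongubo.
Vowel deletion: no change.

ukkenongubo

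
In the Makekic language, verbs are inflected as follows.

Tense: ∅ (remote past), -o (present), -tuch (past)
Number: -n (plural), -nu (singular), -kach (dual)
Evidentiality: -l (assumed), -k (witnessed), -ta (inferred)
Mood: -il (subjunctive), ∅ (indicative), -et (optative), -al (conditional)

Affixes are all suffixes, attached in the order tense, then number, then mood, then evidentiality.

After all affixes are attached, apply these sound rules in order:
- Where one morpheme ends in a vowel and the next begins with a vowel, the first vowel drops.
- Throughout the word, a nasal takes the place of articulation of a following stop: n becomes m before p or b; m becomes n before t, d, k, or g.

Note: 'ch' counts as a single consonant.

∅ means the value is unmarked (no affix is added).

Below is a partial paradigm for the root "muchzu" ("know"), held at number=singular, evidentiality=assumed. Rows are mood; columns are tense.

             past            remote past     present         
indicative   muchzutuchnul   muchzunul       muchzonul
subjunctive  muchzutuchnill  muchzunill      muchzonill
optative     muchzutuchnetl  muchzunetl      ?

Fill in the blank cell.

muchzonetl

Attach tense present -o → muchzuo.
Attach number singular -nu → muchzuonu.
Attach mood optative -et → muchzuonuet.
Attach evidentiality assumed -l → muchzuonuetl.
Apply vowel deletion: muchzuonuetl → muchzonetl.
Nasal assimilation: no change.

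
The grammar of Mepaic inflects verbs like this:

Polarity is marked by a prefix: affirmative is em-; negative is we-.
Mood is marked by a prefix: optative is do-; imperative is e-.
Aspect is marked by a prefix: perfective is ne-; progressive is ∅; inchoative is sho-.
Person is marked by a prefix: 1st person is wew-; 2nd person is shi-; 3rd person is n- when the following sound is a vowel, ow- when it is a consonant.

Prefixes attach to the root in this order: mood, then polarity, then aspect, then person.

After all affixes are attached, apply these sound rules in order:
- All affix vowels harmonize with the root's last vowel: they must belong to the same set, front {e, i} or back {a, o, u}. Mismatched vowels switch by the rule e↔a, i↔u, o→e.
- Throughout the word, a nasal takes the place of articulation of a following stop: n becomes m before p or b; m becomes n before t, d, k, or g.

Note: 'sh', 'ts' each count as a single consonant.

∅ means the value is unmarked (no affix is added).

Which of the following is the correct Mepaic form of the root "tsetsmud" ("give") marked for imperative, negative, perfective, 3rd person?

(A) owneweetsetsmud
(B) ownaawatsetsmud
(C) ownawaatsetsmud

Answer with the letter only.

Attach mood imperative e- → etsetsmud.
Attach polarity negative we- → weetsetsmud.
Attach aspect perfective ne- → neweetsetsmud.
Attach person 3rd person ow- (before consonant 'n') → owneweetsetsmud.
Apply vowel harmony: owneweetsetsmud → ownawaatsetsmud.
Nasal assimilation: no change.
So the correct form is ownawaatsetsmud, option (C).
(B) ownaawatsetsmud is wrong: it has the affixes in the wrong order.
(A) owneweetsetsmud is wrong: it fails to apply the sound rule(s).

C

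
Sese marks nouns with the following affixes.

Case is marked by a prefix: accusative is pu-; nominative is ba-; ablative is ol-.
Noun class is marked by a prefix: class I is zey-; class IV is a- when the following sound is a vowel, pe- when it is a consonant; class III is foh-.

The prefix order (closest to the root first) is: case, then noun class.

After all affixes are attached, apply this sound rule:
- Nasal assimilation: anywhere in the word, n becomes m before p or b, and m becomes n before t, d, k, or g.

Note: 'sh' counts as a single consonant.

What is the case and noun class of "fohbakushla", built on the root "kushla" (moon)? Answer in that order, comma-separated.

Segment: foh-ba-kushla.
case: ba- → nominative.
noun class: foh- → class III.

nominative, class III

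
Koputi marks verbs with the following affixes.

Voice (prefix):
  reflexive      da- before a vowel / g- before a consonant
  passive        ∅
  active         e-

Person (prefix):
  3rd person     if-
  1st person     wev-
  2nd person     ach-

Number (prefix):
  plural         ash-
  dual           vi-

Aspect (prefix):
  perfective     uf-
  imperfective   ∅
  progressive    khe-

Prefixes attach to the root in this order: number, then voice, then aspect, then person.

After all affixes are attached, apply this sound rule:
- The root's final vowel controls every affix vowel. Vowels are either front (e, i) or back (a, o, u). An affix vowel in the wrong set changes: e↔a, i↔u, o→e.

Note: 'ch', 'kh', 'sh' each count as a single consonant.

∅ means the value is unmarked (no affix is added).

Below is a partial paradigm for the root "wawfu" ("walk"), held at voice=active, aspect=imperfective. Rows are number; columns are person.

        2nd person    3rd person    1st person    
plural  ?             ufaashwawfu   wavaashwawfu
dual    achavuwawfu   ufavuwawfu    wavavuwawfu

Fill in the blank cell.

achaashwawfu

Attach number plural ash- → ashwawfu.
Attach voice active e- → eashwawfu.
aspect = imperfective: zero marking, form stays eashwawfu.
Attach person 2nd person ach- → acheashwawfu.
Apply vowel harmony: acheashwawfu → achaashwawfu.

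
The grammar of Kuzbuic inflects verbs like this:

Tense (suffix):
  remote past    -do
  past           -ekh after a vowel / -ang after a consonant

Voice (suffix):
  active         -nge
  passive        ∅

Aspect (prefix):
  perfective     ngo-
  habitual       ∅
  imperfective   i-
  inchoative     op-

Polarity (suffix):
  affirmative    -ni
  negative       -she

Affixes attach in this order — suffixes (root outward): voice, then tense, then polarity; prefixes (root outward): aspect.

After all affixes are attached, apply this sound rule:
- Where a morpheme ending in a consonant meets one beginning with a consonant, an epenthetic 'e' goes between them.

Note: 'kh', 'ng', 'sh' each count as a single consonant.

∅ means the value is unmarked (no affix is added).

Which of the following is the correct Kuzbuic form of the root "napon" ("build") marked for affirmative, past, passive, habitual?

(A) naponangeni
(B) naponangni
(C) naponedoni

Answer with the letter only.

voice = passive: zero marking, form stays napon.
Attach tense past -ang (after consonant 'n') → naponang.
Attach polarity affirmative -ni → naponangni.
aspect = habitual: zero marking, form stays naponangni.
Apply epenthesis: naponangni → naponangeni.
So the correct form is naponangeni, option (A).
(B) naponangni is wrong: it fails to apply the sound rule(s).
(C) naponedoni is wrong: it uses remote past instead of past for tense.

A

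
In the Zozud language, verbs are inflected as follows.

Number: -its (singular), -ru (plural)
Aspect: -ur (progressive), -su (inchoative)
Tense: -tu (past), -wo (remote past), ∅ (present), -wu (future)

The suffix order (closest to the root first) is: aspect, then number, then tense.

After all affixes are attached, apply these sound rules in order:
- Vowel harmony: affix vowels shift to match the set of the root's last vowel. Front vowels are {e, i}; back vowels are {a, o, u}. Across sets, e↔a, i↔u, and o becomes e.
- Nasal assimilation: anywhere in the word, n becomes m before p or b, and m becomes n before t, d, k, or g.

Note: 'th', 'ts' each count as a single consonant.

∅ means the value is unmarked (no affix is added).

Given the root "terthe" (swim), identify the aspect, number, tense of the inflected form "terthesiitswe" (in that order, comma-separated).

inchoative, singular, remote past

Segment: terthe-su-its-wo.
aspect: -su → inchoative.
number: -its → singular.
tense: -wo → remote past.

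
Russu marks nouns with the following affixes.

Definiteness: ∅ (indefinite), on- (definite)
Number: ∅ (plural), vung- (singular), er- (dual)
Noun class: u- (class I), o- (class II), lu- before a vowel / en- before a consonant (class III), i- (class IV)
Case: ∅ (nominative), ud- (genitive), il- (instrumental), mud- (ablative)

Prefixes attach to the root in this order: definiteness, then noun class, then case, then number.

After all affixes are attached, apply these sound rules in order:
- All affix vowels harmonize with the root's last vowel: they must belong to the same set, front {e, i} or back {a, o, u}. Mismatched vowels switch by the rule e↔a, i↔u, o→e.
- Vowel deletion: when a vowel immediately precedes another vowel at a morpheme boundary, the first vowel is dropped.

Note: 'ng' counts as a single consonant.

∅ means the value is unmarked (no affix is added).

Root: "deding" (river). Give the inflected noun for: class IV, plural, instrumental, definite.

Attach definiteness definite on- → ondeding.
Attach noun class class IV i- → iondeding.
Attach case instrumental il- → iliondeding.
number = plural: zero marking, form stays iliondeding.
Apply vowel harmony: iliondeding → iliendeding.
Apply vowel deletion: iliendeding → ilendeding.

ilendeding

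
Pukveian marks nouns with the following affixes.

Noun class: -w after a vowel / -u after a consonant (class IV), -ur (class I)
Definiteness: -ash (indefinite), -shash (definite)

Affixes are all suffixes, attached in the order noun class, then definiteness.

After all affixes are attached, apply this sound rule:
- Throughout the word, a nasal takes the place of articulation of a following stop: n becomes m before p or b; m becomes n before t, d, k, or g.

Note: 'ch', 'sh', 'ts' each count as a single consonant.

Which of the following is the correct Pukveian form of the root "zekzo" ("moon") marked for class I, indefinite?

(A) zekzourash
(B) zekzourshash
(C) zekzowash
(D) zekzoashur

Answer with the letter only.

A

Attach noun class class I -ur → zekzour.
Attach definiteness indefinite -ash → zekzourash.
Nasal assimilation: no change.
So the correct form is zekzourash, option (A).
(D) zekzoashur is wrong: it has the affixes in the wrong order.
(C) zekzowash is wrong: it uses class IV instead of class I for noun class.
(B) zekzourshash is wrong: it uses definite instead of indefinite for definiteness.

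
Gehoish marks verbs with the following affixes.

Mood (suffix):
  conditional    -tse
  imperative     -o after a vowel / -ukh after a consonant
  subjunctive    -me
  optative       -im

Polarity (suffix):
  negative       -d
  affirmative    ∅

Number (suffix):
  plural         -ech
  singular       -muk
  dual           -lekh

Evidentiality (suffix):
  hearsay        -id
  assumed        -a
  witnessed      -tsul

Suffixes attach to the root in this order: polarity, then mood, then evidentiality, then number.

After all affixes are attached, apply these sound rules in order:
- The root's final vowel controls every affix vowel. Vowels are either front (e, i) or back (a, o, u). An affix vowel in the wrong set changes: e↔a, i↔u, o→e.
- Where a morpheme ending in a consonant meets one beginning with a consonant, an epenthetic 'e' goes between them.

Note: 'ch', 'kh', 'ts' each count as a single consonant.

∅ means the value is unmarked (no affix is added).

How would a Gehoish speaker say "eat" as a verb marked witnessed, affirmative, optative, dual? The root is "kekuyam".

polarity = affirmative: zero marking, form stays kekuyam.
Attach mood optative -im → kekuyamim.
Attach evidentiality witnessed -tsul → kekuyamimtsul.
Attach number dual -lekh → kekuyamimtsullekh.
Apply vowel harmony: kekuyamimtsullekh → kekuyamumtsullakh.
Apply epenthesis: kekuyamumtsullakh → kekuyamumetsulelakh.

kekuyamumetsulelakh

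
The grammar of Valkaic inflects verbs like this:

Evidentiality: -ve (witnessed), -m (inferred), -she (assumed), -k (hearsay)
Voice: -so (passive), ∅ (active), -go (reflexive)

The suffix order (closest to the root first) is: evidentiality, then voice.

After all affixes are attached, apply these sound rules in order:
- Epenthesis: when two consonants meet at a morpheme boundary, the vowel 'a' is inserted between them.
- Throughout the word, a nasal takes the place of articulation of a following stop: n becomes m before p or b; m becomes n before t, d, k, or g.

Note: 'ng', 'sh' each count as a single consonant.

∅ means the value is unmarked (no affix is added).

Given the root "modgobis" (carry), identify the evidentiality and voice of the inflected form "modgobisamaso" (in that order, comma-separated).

inferred, passive

Segment: modgobis-m-so.
evidentiality: -m → inferred.
voice: -so → passive.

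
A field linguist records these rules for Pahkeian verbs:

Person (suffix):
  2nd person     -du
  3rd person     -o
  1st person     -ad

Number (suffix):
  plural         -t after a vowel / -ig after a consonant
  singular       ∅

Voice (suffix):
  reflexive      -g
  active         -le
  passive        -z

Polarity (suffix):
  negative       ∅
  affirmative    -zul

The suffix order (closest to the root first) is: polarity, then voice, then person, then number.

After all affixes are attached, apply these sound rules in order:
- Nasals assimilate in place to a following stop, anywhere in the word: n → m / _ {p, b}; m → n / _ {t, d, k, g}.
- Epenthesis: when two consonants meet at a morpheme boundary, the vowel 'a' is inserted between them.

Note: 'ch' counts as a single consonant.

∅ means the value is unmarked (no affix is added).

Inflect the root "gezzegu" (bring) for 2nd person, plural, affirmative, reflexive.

Attach polarity affirmative -zul → gezzeguzul.
Attach voice reflexive -g → gezzeguzulg.
Attach person 2nd person -du → gezzeguzulgdu.
Attach number plural -t (after vowel 'u') → gezzeguzulgdut.
Nasal assimilation: no change.
Apply epenthesis: gezzeguzulgdut → gezzeguzulagadut.

gezzeguzulagadut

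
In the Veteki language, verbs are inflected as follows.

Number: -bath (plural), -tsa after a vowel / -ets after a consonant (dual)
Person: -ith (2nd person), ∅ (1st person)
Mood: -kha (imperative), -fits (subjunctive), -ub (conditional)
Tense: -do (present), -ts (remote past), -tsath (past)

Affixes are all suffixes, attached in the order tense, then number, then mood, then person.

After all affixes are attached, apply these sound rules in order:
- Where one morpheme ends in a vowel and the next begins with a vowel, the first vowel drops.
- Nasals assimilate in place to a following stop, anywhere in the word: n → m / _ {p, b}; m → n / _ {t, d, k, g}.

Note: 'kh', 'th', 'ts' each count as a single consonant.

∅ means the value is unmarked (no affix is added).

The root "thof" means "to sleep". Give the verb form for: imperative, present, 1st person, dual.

thofdotsakha

Attach tense present -do → thofdo.
Attach number dual -tsa (after vowel 'o') → thofdotsa.
Attach mood imperative -kha → thofdotsakha.
person = 1st person: zero marking, form stays thofdotsakha.
Vowel deletion: no change.
Nasal assimilation: no change.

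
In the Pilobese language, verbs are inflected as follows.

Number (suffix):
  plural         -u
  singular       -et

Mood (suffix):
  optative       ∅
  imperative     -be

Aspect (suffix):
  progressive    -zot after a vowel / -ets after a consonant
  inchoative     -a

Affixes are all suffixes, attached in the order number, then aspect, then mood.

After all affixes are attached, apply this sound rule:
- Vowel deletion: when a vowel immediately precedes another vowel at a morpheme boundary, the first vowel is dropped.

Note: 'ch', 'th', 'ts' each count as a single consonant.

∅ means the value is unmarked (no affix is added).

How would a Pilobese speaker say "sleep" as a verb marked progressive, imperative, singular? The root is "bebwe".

Attach number singular -et → bebweet.
Attach aspect progressive -ets (after consonant 't') → bebweetets.
Attach mood imperative -be → bebweetetsbe.
Apply vowel deletion: bebweetetsbe → bebwetetsbe.

bebwetetsbe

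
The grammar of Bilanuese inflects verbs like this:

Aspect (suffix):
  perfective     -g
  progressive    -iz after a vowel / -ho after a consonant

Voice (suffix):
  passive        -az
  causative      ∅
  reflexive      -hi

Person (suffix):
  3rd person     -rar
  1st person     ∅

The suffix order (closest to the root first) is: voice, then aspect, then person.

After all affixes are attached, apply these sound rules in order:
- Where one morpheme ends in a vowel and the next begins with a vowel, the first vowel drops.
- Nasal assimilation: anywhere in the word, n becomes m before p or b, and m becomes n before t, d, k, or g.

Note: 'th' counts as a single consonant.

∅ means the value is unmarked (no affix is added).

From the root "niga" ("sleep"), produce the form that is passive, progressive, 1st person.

nigazho

Attach voice passive -az → nigaaz.
Attach aspect progressive -ho (after consonant 'z') → nigaazho.
person = 1st person: zero marking, form stays nigaazho.
Apply vowel deletion: nigaazho → nigazho.
Nasal assimilation: no change.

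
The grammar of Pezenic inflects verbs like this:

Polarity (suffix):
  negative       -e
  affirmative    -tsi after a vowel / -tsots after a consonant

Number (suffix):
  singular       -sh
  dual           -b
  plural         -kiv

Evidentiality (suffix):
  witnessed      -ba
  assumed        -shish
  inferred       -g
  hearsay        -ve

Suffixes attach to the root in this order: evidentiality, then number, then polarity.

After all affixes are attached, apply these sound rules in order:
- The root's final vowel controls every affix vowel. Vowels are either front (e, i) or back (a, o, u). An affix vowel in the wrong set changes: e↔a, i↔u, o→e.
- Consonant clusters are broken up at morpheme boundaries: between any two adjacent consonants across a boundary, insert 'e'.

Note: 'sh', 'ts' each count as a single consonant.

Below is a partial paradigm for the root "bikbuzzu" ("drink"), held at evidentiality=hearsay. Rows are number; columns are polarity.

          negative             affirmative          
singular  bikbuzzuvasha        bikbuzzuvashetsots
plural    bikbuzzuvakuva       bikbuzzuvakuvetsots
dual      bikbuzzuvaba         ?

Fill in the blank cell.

Attach evidentiality hearsay -ve → bikbuzzuve.
Attach number dual -b → bikbuzzuveb.
Attach polarity affirmative -tsots (after consonant 'b') → bikbuzzuvebtsots.
Apply vowel harmony: bikbuzzuvebtsots → bikbuzzuvabtsots.
Apply epenthesis: bikbuzzuvabtsots → bikbuzzuvabetsots.

bikbuzzuvabetsots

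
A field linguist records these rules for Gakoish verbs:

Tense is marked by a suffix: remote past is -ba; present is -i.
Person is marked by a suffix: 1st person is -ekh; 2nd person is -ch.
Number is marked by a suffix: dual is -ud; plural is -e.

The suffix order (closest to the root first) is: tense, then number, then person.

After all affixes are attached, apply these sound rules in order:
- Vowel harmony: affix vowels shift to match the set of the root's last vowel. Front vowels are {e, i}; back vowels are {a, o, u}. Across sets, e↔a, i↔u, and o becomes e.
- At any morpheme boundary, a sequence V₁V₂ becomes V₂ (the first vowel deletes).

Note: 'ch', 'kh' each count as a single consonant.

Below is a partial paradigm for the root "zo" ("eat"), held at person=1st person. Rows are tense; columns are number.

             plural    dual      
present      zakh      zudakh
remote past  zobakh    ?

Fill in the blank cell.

Attach tense remote past -ba → zoba.
Attach number dual -ud → zobaud.
Attach person 1st person -ekh → zobaudekh.
Apply vowel harmony: zobaudekh → zobaudakh.
Apply vowel deletion: zobaudakh → zobudakh.

zobudakh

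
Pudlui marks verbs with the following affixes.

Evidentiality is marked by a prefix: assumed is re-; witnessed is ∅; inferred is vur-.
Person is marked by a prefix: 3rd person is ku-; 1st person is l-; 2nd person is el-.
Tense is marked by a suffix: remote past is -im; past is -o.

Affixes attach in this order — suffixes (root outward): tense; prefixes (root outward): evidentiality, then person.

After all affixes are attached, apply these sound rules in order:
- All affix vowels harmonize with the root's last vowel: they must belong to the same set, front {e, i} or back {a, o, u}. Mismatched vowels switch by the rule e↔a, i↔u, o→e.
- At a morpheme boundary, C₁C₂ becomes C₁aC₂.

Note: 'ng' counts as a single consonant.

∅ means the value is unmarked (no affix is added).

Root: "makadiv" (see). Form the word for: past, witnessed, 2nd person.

evidentiality = witnessed: zero marking, form stays makadiv.
Attach person 2nd person el- → elmakadiv.
Attach tense past -o → elmakadivo.
Apply vowel harmony: elmakadivo → elmakadive.
Apply epenthesis: elmakadive → elamakadive.

elamakadive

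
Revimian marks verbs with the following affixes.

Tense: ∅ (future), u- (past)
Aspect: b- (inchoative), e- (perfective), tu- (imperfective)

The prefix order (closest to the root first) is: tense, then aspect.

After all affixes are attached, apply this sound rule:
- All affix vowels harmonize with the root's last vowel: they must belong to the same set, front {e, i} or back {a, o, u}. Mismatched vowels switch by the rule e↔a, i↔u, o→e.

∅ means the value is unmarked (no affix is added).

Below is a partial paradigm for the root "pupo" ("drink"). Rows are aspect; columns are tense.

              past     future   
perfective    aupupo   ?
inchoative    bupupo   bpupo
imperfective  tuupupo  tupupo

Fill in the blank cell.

tense = future: zero marking, form stays pupo.
Attach aspect perfective e- → epupo.
Apply vowel harmony: epupo → apupo.

apupo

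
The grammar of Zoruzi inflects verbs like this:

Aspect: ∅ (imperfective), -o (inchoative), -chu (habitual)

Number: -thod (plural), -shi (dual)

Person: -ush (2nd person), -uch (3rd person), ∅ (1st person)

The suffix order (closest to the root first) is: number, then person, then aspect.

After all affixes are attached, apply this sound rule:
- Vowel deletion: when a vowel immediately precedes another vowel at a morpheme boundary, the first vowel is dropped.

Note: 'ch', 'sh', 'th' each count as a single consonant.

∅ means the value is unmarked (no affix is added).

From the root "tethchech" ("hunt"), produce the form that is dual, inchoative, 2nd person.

tethchechshusho

Attach number dual -shi → tethchechshi.
Attach person 2nd person -ush → tethchechshiush.
Attach aspect inchoative -o → tethchechshiusho.
Apply vowel deletion: tethchechshiusho → tethchechshusho.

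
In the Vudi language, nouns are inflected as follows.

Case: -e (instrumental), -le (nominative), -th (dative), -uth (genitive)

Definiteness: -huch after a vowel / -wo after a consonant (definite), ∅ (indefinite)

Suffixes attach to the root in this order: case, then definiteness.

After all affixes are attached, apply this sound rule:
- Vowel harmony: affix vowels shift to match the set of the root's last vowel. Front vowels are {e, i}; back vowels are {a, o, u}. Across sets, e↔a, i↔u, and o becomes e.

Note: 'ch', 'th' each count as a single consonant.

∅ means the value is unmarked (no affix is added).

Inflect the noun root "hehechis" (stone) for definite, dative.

Attach case dative -th → hehechisth.
Attach definiteness definite -wo (after consonant 'th') → hehechisthwo.
Apply vowel harmony: hehechisthwo → hehechisthwe.

hehechisthwe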